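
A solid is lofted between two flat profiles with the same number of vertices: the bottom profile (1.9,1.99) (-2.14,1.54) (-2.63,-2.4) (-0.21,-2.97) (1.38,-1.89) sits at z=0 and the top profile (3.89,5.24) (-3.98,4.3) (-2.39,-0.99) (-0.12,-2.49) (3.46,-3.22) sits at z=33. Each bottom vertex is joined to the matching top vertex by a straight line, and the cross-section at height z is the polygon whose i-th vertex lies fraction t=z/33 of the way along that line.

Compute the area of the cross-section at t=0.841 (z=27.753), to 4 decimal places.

Area at t=0.841: 42.5512

Cross-section at t=0.841: each vertex is (1-t)·p0[i] + t·p1[i].
  v1: (1-0.841)·(1.9,1.99) + 0.841·(3.89,5.24) = (3.5736,4.7233)
  v2: (1-0.841)·(-2.14,1.54) + 0.841·(-3.98,4.3) = (-3.6874,3.8612)
  v3: (1-0.841)·(-2.63,-2.4) + 0.841·(-2.39,-0.99) = (-2.4282,-1.2142)
  v4: (1-0.841)·(-0.21,-2.97) + 0.841·(-0.12,-2.49) = (-0.1343,-2.5663)
  v5: (1-0.841)·(1.38,-1.89) + 0.841·(3.46,-3.22) = (3.1293,-3.0085)
Shoelace sum Σ(x_i·y_{i+1} − x_{i+1}·y_i):
  i=1: 3.5736·3.8612 − -3.6874·4.7233 = +31.2149 (running +31.2149)
  i=2: -3.6874·-1.2142 − -2.4282·3.8612 = +13.8528 (running +45.0677)
  i=3: -2.4282·-2.5663 − -0.1343·-1.2142 = +6.0684 (running +51.1360)
  i=4: -0.1343·-3.0085 − 3.1293·-2.5663 = +8.4348 (running +59.5708)
  i=5: 3.1293·4.7233 − 3.5736·-3.0085 = +25.5316 (running +85.1025)
Area = |Σ|/2 = |85.1025|/2 = 42.5512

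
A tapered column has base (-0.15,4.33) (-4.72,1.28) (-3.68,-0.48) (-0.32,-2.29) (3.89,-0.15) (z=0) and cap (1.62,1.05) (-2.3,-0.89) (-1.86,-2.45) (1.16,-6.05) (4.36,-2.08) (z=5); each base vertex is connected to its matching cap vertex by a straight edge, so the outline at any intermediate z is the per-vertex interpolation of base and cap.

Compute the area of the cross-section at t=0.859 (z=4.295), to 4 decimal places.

Area at t=0.859: 26.1990

Cross-section at t=0.859: each vertex is (1-t)·p0[i] + t·p1[i].
  v1: (1-0.859)·(-0.15,4.33) + 0.859·(1.62,1.05) = (1.3704,1.5125)
  v2: (1-0.859)·(-4.72,1.28) + 0.859·(-2.3,-0.89) = (-2.6412,-0.5840)
  v3: (1-0.859)·(-3.68,-0.48) + 0.859·(-1.86,-2.45) = (-2.1166,-2.1722)
  v4: (1-0.859)·(-0.32,-2.29) + 0.859·(1.16,-6.05) = (0.9513,-5.5198)
  v5: (1-0.859)·(3.89,-0.15) + 0.859·(4.36,-2.08) = (4.2937,-1.8079)
Shoelace sum Σ(x_i·y_{i+1} − x_{i+1}·y_i):
  i=1: 1.3704·-0.5840 − -2.6412·1.5125 = +3.1944 (running +3.1944)
  i=2: -2.6412·-2.1722 − -2.1166·-0.5840 = +4.5012 (running +7.6956)
  i=3: -2.1166·-5.5198 − 0.9513·-2.1722 = +13.7499 (running +21.4455)
  i=4: 0.9513·-1.8079 − 4.2937·-5.5198 = +21.9808 (running +43.4263)
  i=5: 4.2937·1.5125 − 1.3704·-1.8079 = +8.9717 (running +52.3981)
Area = |Σ|/2 = |52.3981|/2 = 26.1990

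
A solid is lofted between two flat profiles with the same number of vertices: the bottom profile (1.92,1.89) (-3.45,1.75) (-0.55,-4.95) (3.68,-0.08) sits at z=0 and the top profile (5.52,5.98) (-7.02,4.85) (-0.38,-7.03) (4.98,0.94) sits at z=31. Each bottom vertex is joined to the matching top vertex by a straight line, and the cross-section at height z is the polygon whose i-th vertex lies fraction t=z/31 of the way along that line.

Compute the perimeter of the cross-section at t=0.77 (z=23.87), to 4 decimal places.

Perimeter at t=0.77: 36.2832

Cross-section at t=0.77: each vertex is (1-t)·p0[i] + t·p1[i].
  v1: (1-0.77)·(1.92,1.89) + 0.77·(5.52,5.98) = (4.6920,5.0393)
  v2: (1-0.77)·(-3.45,1.75) + 0.77·(-7.02,4.85) = (-6.1989,4.1370)
  v3: (1-0.77)·(-0.55,-4.95) + 0.77·(-0.38,-7.03) = (-0.4191,-6.5516)
  v4: (1-0.77)·(3.68,-0.08) + 0.77·(4.98,0.94) = (4.6810,0.7054)
Perimeter = Σ |v_{i+1} − v_i|:
  edge 1→2: √(-10.8909² + -0.9023²) = 10.9282 (running 10.9282)
  edge 2→3: √(5.7798² + -10.6886²) = 12.1512 (running 23.0794)
  edge 3→4: √(5.1001² + 7.2570²) = 8.8699 (running 31.9493)
  edge 4→1: √(0.0110² + 4.3339²) = 4.3339 (running 36.2832)
Perimeter = 36.2832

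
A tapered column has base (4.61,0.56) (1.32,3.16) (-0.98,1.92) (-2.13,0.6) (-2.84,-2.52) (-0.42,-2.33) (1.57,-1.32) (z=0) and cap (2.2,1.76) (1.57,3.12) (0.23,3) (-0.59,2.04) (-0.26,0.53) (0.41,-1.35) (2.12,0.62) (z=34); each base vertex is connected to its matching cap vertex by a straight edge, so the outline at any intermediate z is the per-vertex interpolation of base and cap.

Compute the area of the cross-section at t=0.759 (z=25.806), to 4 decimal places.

Area at t=0.759: 11.0779

Cross-section at t=0.759: each vertex is (1-t)·p0[i] + t·p1[i].
  v1: (1-0.759)·(4.61,0.56) + 0.759·(2.2,1.76) = (2.7808,1.4708)
  v2: (1-0.759)·(1.32,3.16) + 0.759·(1.57,3.12) = (1.5097,3.1296)
  v3: (1-0.759)·(-0.98,1.92) + 0.759·(0.23,3) = (-0.0616,2.7397)
  v4: (1-0.759)·(-2.13,0.6) + 0.759·(-0.59,2.04) = (-0.9611,1.6930)
  v5: (1-0.759)·(-2.84,-2.52) + 0.759·(-0.26,0.53) = (-0.8818,-0.2050)
  v6: (1-0.759)·(-0.42,-2.33) + 0.759·(0.41,-1.35) = (0.2100,-1.5862)
  v7: (1-0.759)·(1.57,-1.32) + 0.759·(2.12,0.62) = (1.9874,0.1525)
Shoelace sum Σ(x_i·y_{i+1} − x_{i+1}·y_i):
  i=1: 2.7808·3.1296 − 1.5097·1.4708 = +6.4824 (running +6.4824)
  i=2: 1.5097·2.7397 − -0.0616·3.1296 = +4.3291 (running +10.8115)
  i=3: -0.0616·1.6930 − -0.9611·2.7397 = +2.5290 (running +13.3405)
  i=4: -0.9611·-0.2050 − -0.8818·1.6930 = +1.6899 (running +15.0304)
  i=5: -0.8818·-1.5862 − 0.2100·-0.2050 = +1.4417 (running +16.4721)
  i=6: 0.2100·0.1525 − 1.9874·-1.5862 = +3.1845 (running +19.6565)
  i=7: 1.9874·1.4708 − 2.7808·0.1525 = +2.4992 (running +22.1557)
Area = |Σ|/2 = |22.1557|/2 = 11.0779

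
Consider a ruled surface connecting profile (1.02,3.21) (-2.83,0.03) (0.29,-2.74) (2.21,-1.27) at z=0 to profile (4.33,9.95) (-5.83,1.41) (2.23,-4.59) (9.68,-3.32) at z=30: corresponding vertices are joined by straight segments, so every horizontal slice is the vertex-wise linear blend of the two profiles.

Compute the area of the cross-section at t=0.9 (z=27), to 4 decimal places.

Area at t=0.9: 103.2400

Cross-section at t=0.9: each vertex is (1-t)·p0[i] + t·p1[i].
  v1: (1-0.9)·(1.02,3.21) + 0.9·(4.33,9.95) = (3.9990,9.2760)
  v2: (1-0.9)·(-2.83,0.03) + 0.9·(-5.83,1.41) = (-5.5300,1.2720)
  v3: (1-0.9)·(0.29,-2.74) + 0.9·(2.23,-4.59) = (2.0360,-4.4050)
  v4: (1-0.9)·(2.21,-1.27) + 0.9·(9.68,-3.32) = (8.9330,-3.1150)
Shoelace sum Σ(x_i·y_{i+1} − x_{i+1}·y_i):
  i=1: 3.9990·1.2720 − -5.5300·9.2760 = +56.3830 (running +56.3830)
  i=2: -5.5300·-4.4050 − 2.0360·1.2720 = +21.7699 (running +78.1529)
  i=3: 2.0360·-3.1150 − 8.9330·-4.4050 = +33.0077 (running +111.1606)
  i=4: 8.9330·9.2760 − 3.9990·-3.1150 = +95.3194 (running +206.4800)
Area = |Σ|/2 = |206.4800|/2 = 103.2400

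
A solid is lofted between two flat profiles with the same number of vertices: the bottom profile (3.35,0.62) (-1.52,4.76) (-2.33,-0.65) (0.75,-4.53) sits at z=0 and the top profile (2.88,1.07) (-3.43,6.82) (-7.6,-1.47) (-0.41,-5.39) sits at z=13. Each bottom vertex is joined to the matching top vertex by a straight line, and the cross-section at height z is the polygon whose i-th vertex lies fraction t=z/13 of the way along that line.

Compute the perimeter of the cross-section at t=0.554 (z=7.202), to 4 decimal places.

Cross-section at t=0.554: each vertex is (1-t)·p0[i] + t·p1[i].
  v1: (1-0.554)·(3.35,0.62) + 0.554·(2.88,1.07) = (3.0896,0.8693)
  v2: (1-0.554)·(-1.52,4.76) + 0.554·(-3.43,6.82) = (-2.5781,5.9012)
  v3: (1-0.554)·(-2.33,-0.65) + 0.554·(-7.6,-1.47) = (-5.2496,-1.1043)
  v4: (1-0.554)·(0.75,-4.53) + 0.554·(-0.41,-5.39) = (0.1074,-5.0064)
Perimeter = Σ |v_{i+1} − v_i|:
  edge 1→2: √(-5.6678² + 5.0319²) = 7.5792 (running 7.5792)
  edge 2→3: √(-2.6714² + -7.0055²) = 7.4976 (running 15.0768)
  edge 3→4: √(5.3569² + -3.9022²) = 6.6275 (running 21.7043)
  edge 4→1: √(2.9823² + 5.8757²) = 6.5892 (running 28.2935)
Perimeter = 28.2935

Perimeter at t=0.554: 28.2935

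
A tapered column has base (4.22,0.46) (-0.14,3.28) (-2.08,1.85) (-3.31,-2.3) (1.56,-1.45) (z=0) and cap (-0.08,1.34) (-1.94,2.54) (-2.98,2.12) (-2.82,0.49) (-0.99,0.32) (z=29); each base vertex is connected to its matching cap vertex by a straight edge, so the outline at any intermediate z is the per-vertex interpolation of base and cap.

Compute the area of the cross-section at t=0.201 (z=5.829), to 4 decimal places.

Cross-section at t=0.201: each vertex is (1-t)·p0[i] + t·p1[i].
  v1: (1-0.201)·(4.22,0.46) + 0.201·(-0.08,1.34) = (3.3557,0.6369)
  v2: (1-0.201)·(-0.14,3.28) + 0.201·(-1.94,2.54) = (-0.5018,3.1313)
  v3: (1-0.201)·(-2.08,1.85) + 0.201·(-2.98,2.12) = (-2.2609,1.9043)
  v4: (1-0.201)·(-3.31,-2.3) + 0.201·(-2.82,0.49) = (-3.2115,-1.7392)
  v5: (1-0.201)·(1.56,-1.45) + 0.201·(-0.99,0.32) = (1.0474,-1.0942)
Shoelace sum Σ(x_i·y_{i+1} − x_{i+1}·y_i):
  i=1: 3.3557·3.1313 − -0.5018·0.6369 = +10.8272 (running +10.8272)
  i=2: -0.5018·1.9043 − -2.2609·3.1313 = +6.1239 (running +16.9511)
  i=3: -2.2609·-1.7392 − -3.2115·1.9043 = +10.0478 (running +26.9988)
  i=4: -3.2115·-1.0942 − 1.0474·-1.7392 = +5.3359 (running +32.3347)
  i=5: 1.0474·0.6369 − 3.3557·-1.0942 = +4.3390 (running +36.6737)
Area = |Σ|/2 = |36.6737|/2 = 18.3368

Area at t=0.201: 18.3368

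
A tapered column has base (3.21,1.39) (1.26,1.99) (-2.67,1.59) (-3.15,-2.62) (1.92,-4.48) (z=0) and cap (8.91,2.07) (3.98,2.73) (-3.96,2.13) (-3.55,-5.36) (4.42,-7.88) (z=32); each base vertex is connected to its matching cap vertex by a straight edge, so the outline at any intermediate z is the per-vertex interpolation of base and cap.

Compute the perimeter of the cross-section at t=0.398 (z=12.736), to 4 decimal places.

Cross-section at t=0.398: each vertex is (1-t)·p0[i] + t·p1[i].
  v1: (1-0.398)·(3.21,1.39) + 0.398·(8.91,2.07) = (5.4786,1.6606)
  v2: (1-0.398)·(1.26,1.99) + 0.398·(3.98,2.73) = (2.3426,2.2845)
  v3: (1-0.398)·(-2.67,1.59) + 0.398·(-3.96,2.13) = (-3.1834,1.8049)
  v4: (1-0.398)·(-3.15,-2.62) + 0.398·(-3.55,-5.36) = (-3.3092,-3.7105)
  v5: (1-0.398)·(1.92,-4.48) + 0.398·(4.42,-7.88) = (2.9150,-5.8332)
Perimeter = Σ |v_{i+1} − v_i|:
  edge 1→2: √(-3.1360² + 0.6239²) = 3.1975 (running 3.1975)
  edge 2→3: √(-5.5260² + -0.4796²) = 5.5468 (running 8.7442)
  edge 3→4: √(-0.1258² + -5.5154²) = 5.5169 (running 14.2611)
  edge 4→5: √(6.2242² + -2.1227²) = 6.5762 (running 20.8373)
  edge 5→1: √(2.5636² + 7.4938²) = 7.9202 (running 28.7575)
Perimeter = 28.7575

Perimeter at t=0.398: 28.7575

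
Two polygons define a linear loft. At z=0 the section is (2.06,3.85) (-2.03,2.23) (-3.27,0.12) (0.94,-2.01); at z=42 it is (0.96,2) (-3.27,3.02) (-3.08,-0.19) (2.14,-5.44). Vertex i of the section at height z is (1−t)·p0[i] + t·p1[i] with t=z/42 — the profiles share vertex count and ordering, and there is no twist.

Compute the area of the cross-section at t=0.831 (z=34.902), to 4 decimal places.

Cross-section at t=0.831: each vertex is (1-t)·p0[i] + t·p1[i].
  v1: (1-0.831)·(2.06,3.85) + 0.831·(0.96,2) = (1.1459,2.3127)
  v2: (1-0.831)·(-2.03,2.23) + 0.831·(-3.27,3.02) = (-3.0604,2.8865)
  v3: (1-0.831)·(-3.27,0.12) + 0.831·(-3.08,-0.19) = (-3.1121,-0.1376)
  v4: (1-0.831)·(0.94,-2.01) + 0.831·(2.14,-5.44) = (1.9372,-4.8603)
Shoelace sum Σ(x_i·y_{i+1} − x_{i+1}·y_i):
  i=1: 1.1459·2.8865 − -3.0604·2.3127 = +10.3854 (running +10.3854)
  i=2: -3.0604·-0.1376 − -3.1121·2.8865 = +9.4042 (running +19.7896)
  i=3: -3.1121·-4.8603 − 1.9372·-0.1376 = +15.3925 (running +35.1820)
  i=4: 1.9372·2.3127 − 1.1459·-4.8603 = +10.0495 (running +45.2316)
Area = |Σ|/2 = |45.2316|/2 = 22.6158

Area at t=0.831: 22.6158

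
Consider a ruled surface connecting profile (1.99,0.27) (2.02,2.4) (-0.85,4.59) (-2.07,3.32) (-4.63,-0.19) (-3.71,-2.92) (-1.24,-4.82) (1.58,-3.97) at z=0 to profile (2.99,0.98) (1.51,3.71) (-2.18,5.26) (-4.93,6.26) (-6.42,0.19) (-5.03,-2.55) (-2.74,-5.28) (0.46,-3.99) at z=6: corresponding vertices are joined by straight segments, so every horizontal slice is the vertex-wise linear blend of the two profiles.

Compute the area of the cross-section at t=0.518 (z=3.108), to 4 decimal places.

Area at t=0.518: 56.2987

Cross-section at t=0.518: each vertex is (1-t)·p0[i] + t·p1[i].
  v1: (1-0.518)·(1.99,0.27) + 0.518·(2.99,0.98) = (2.5080,0.6378)
  v2: (1-0.518)·(2.02,2.4) + 0.518·(1.51,3.71) = (1.7558,3.0786)
  v3: (1-0.518)·(-0.85,4.59) + 0.518·(-2.18,5.26) = (-1.5389,4.9371)
  v4: (1-0.518)·(-2.07,3.32) + 0.518·(-4.93,6.26) = (-3.5515,4.8429)
  v5: (1-0.518)·(-4.63,-0.19) + 0.518·(-6.42,0.19) = (-5.5572,0.0068)
  v6: (1-0.518)·(-3.71,-2.92) + 0.518·(-5.03,-2.55) = (-4.3938,-2.7283)
  v7: (1-0.518)·(-1.24,-4.82) + 0.518·(-2.74,-5.28) = (-2.0170,-5.0583)
  v8: (1-0.518)·(1.58,-3.97) + 0.518·(0.46,-3.99) = (0.9998,-3.9804)
Shoelace sum Σ(x_i·y_{i+1} − x_{i+1}·y_i):
  i=1: 2.5080·3.0786 − 1.7558·0.6378 = +6.6013 (running +6.6013)
  i=2: 1.7558·4.9371 − -1.5389·3.0786 = +13.4063 (running +20.0076)
  i=3: -1.5389·4.8429 − -3.5515·4.9371 = +10.0809 (running +30.0885)
  i=4: -3.5515·0.0068 − -5.5572·4.8429 = +26.8889 (running +56.9774)
  i=5: -5.5572·-2.7283 − -4.3938·0.0068 = +15.1920 (running +72.1694)
  i=6: -4.3938·-5.0583 − -2.0170·-2.7283 = +16.7218 (running +88.8912)
  i=7: -2.0170·-3.9804 − 0.9998·-5.0583 = +13.0859 (running +101.9771)
  i=8: 0.9998·0.6378 − 2.5080·-3.9804 = +10.6204 (running +112.5975)
Area = |Σ|/2 = |112.5975|/2 = 56.2987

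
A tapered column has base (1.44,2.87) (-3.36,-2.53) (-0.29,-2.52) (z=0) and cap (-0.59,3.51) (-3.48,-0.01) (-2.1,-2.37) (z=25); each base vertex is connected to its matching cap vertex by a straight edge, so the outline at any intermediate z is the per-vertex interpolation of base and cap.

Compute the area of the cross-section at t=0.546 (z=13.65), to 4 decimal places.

Cross-section at t=0.546: each vertex is (1-t)·p0[i] + t·p1[i].
  v1: (1-0.546)·(1.44,2.87) + 0.546·(-0.59,3.51) = (0.3316,3.2194)
  v2: (1-0.546)·(-3.36,-2.53) + 0.546·(-3.48,-0.01) = (-3.4255,-1.1541)
  v3: (1-0.546)·(-0.29,-2.52) + 0.546·(-2.1,-2.37) = (-1.2783,-2.4381)
Shoelace sum Σ(x_i·y_{i+1} − x_{i+1}·y_i):
  i=1: 0.3316·-1.1541 − -3.4255·3.2194 = +10.6455 (running +10.6455)
  i=2: -3.4255·-2.4381 − -1.2783·-1.1541 = +6.8765 (running +17.5221)
  i=3: -1.2783·3.2194 − 0.3316·-2.4381 = -3.3068 (running +14.2153)
Area = |Σ|/2 = |14.2153|/2 = 7.1077

Area at t=0.546: 7.1077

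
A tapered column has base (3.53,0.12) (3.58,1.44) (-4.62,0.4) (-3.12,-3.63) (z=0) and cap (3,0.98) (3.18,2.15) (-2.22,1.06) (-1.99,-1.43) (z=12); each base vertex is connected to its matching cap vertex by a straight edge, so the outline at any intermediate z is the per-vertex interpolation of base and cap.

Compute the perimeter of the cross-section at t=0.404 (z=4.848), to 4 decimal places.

Perimeter at t=0.404: 18.7452

Cross-section at t=0.404: each vertex is (1-t)·p0[i] + t·p1[i].
  v1: (1-0.404)·(3.53,0.12) + 0.404·(3,0.98) = (3.3159,0.4674)
  v2: (1-0.404)·(3.58,1.44) + 0.404·(3.18,2.15) = (3.4184,1.7268)
  v3: (1-0.404)·(-4.62,0.4) + 0.404·(-2.22,1.06) = (-3.6504,0.6666)
  v4: (1-0.404)·(-3.12,-3.63) + 0.404·(-1.99,-1.43) = (-2.6635,-2.7412)
Perimeter = Σ |v_{i+1} − v_i|:
  edge 1→2: √(0.1025² + 1.2594²) = 1.2636 (running 1.2636)
  edge 2→3: √(-7.0688² + -1.0602²) = 7.1479 (running 8.4114)
  edge 3→4: √(0.9869² + -3.4078²) = 3.5479 (running 11.9593)
  edge 4→1: √(5.9794² + 3.2086²) = 6.7859 (running 18.7452)
Perimeter = 18.7452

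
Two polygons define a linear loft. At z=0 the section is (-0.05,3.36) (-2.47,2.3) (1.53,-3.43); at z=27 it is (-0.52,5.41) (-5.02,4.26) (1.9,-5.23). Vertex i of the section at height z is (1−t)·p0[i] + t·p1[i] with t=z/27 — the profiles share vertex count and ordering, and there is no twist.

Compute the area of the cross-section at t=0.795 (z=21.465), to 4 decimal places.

Cross-section at t=0.795: each vertex is (1-t)·p0[i] + t·p1[i].
  v1: (1-0.795)·(-0.05,3.36) + 0.795·(-0.52,5.41) = (-0.4237,4.9897)
  v2: (1-0.795)·(-2.47,2.3) + 0.795·(-5.02,4.26) = (-4.4973,3.8582)
  v3: (1-0.795)·(1.53,-3.43) + 0.795·(1.9,-5.23) = (1.8241,-4.8610)
Shoelace sum Σ(x_i·y_{i+1} − x_{i+1}·y_i):
  i=1: -0.4237·3.8582 − -4.4973·4.9897 = +20.8056 (running +20.8056)
  i=2: -4.4973·-4.8610 − 1.8241·3.8582 = +14.8232 (running +35.6288)
  i=3: 1.8241·4.9897 − -0.4237·-4.8610 = +7.0427 (running +42.6715)
Area = |Σ|/2 = |42.6715|/2 = 21.3358

Area at t=0.795: 21.3358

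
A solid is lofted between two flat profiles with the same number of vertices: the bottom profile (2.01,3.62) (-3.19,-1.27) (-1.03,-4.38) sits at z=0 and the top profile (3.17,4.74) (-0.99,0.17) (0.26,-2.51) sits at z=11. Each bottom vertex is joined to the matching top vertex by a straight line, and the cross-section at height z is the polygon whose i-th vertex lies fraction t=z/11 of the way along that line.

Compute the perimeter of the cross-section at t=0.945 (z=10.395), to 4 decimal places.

Cross-section at t=0.945: each vertex is (1-t)·p0[i] + t·p1[i].
  v1: (1-0.945)·(2.01,3.62) + 0.945·(3.17,4.74) = (3.1062,4.6784)
  v2: (1-0.945)·(-3.19,-1.27) + 0.945·(-0.99,0.17) = (-1.1110,0.0908)
  v3: (1-0.945)·(-1.03,-4.38) + 0.945·(0.26,-2.51) = (0.1890,-2.6128)
Perimeter = Σ |v_{i+1} − v_i|:
  edge 1→2: √(-4.2172² + -4.5876²) = 6.2314 (running 6.2314)
  edge 2→3: √(1.3001² + -2.7036²) = 3.0000 (running 9.2314)
  edge 3→1: √(2.9171² + 7.2913²) = 7.8532 (running 17.0846)
Perimeter = 17.0846

Perimeter at t=0.945: 17.0846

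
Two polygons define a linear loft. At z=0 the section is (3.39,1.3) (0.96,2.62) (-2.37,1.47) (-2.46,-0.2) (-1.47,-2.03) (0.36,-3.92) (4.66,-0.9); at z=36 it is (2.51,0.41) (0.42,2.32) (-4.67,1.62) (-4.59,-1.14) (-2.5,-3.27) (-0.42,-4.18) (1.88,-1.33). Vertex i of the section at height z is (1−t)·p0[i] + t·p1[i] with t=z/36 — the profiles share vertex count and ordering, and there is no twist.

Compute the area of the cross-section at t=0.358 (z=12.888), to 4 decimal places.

Cross-section at t=0.358: each vertex is (1-t)·p0[i] + t·p1[i].
  v1: (1-0.358)·(3.39,1.3) + 0.358·(2.51,0.41) = (3.0750,0.9814)
  v2: (1-0.358)·(0.96,2.62) + 0.358·(0.42,2.32) = (0.7667,2.5126)
  v3: (1-0.358)·(-2.37,1.47) + 0.358·(-4.67,1.62) = (-3.1934,1.5237)
  v4: (1-0.358)·(-2.46,-0.2) + 0.358·(-4.59,-1.14) = (-3.2225,-0.5365)
  v5: (1-0.358)·(-1.47,-2.03) + 0.358·(-2.5,-3.27) = (-1.8387,-2.4739)
  v6: (1-0.358)·(0.36,-3.92) + 0.358·(-0.42,-4.18) = (0.0808,-4.0131)
  v7: (1-0.358)·(4.66,-0.9) + 0.358·(1.88,-1.33) = (3.6648,-1.0539)
Shoelace sum Σ(x_i·y_{i+1} − x_{i+1}·y_i):
  i=1: 3.0750·2.5126 − 0.7667·0.9814 = +6.9737 (running +6.9737)
  i=2: 0.7667·1.5237 − -3.1934·2.5126 = +9.1919 (running +16.1657)
  i=3: -3.1934·-0.5365 − -3.2225·1.5237 = +6.6235 (running +22.7892)
  i=4: -3.2225·-2.4739 − -1.8387·-0.5365 = +6.9858 (running +29.7750)
  i=5: -1.8387·-4.0131 − 0.0808·-2.4739 = +7.5788 (running +37.3538)
  i=6: 0.0808·-1.0539 − 3.6648·-4.0131 = +14.6219 (running +51.9756)
  i=7: 3.6648·0.9814 − 3.0750·-1.0539 = +6.8373 (running +58.8130)
Area = |Σ|/2 = |58.8130|/2 = 29.4065

Area at t=0.358: 29.4065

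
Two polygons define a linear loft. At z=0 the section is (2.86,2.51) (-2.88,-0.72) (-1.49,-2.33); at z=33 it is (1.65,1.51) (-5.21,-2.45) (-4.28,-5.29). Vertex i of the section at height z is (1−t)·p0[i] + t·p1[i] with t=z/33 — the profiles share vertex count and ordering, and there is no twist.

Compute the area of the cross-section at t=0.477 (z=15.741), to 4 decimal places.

Cross-section at t=0.477: each vertex is (1-t)·p0[i] + t·p1[i].
  v1: (1-0.477)·(2.86,2.51) + 0.477·(1.65,1.51) = (2.2828,2.0330)
  v2: (1-0.477)·(-2.88,-0.72) + 0.477·(-5.21,-2.45) = (-3.9914,-1.5452)
  v3: (1-0.477)·(-1.49,-2.33) + 0.477·(-4.28,-5.29) = (-2.8208,-3.7419)
Shoelace sum Σ(x_i·y_{i+1} − x_{i+1}·y_i):
  i=1: 2.2828·-1.5452 − -3.9914·2.0330 = +4.5871 (running +4.5871)
  i=2: -3.9914·-3.7419 − -2.8208·-1.5452 = +10.5768 (running +15.1638)
  i=3: -2.8208·2.0330 − 2.2828·-3.7419 = +2.8074 (running +17.9713)
Area = |Σ|/2 = |17.9713|/2 = 8.9856

Area at t=0.477: 8.9856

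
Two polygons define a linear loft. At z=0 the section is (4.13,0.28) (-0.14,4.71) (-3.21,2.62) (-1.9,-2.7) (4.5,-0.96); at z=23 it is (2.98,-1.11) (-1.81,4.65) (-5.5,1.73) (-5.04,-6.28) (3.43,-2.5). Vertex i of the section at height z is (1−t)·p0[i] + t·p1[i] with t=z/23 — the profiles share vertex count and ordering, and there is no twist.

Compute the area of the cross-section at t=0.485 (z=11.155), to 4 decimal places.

Cross-section at t=0.485: each vertex is (1-t)·p0[i] + t·p1[i].
  v1: (1-0.485)·(4.13,0.28) + 0.485·(2.98,-1.11) = (3.5722,-0.3942)
  v2: (1-0.485)·(-0.14,4.71) + 0.485·(-1.81,4.65) = (-0.9500,4.6809)
  v3: (1-0.485)·(-3.21,2.62) + 0.485·(-5.5,1.73) = (-4.3207,2.1884)
  v4: (1-0.485)·(-1.9,-2.7) + 0.485·(-5.04,-6.28) = (-3.4229,-4.4363)
  v5: (1-0.485)·(4.5,-0.96) + 0.485·(3.43,-2.5) = (3.9810,-1.7069)
Shoelace sum Σ(x_i·y_{i+1} − x_{i+1}·y_i):
  i=1: 3.5722·4.6809 − -0.9500·-0.3942 = +16.3469 (running +16.3469)
  i=2: -0.9500·2.1884 − -4.3207·4.6809 = +18.1457 (running +34.4926)
  i=3: -4.3207·-4.4363 − -3.4229·2.1884 = +26.6582 (running +61.1508)
  i=4: -3.4229·-1.7069 − 3.9810·-4.4363 = +23.5037 (running +84.6545)
  i=5: 3.9810·-0.3942 − 3.5722·-1.7069 = +4.5283 (running +89.1829)
Area = |Σ|/2 = |89.1829|/2 = 44.5914

Area at t=0.485: 44.5914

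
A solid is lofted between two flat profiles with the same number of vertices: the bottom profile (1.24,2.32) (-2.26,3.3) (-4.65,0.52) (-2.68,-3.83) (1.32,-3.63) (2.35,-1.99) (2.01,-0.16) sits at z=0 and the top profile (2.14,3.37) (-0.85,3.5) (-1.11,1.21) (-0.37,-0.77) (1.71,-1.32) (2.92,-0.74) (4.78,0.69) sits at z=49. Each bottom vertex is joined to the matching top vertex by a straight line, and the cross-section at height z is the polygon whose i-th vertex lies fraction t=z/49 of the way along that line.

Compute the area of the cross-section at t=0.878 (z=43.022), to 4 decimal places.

Area at t=0.878: 20.9738

Cross-section at t=0.878: each vertex is (1-t)·p0[i] + t·p1[i].
  v1: (1-0.878)·(1.24,2.32) + 0.878·(2.14,3.37) = (2.0302,3.2419)
  v2: (1-0.878)·(-2.26,3.3) + 0.878·(-0.85,3.5) = (-1.0220,3.4756)
  v3: (1-0.878)·(-4.65,0.52) + 0.878·(-1.11,1.21) = (-1.5419,1.1258)
  v4: (1-0.878)·(-2.68,-3.83) + 0.878·(-0.37,-0.77) = (-0.6518,-1.1433)
  v5: (1-0.878)·(1.32,-3.63) + 0.878·(1.71,-1.32) = (1.6624,-1.6018)
  v6: (1-0.878)·(2.35,-1.99) + 0.878·(2.92,-0.74) = (2.8505,-0.8925)
  v7: (1-0.878)·(2.01,-0.16) + 0.878·(4.78,0.69) = (4.4421,0.5863)
Shoelace sum Σ(x_i·y_{i+1} − x_{i+1}·y_i):
  i=1: 2.0302·3.4756 − -1.0220·3.2419 = +10.3694 (running +10.3694)
  i=2: -1.0220·1.1258 − -1.5419·3.4756 = +4.2083 (running +14.5778)
  i=3: -1.5419·-1.1433 − -0.6518·1.1258 = +2.4967 (running +17.0745)
  i=4: -0.6518·-1.6018 − 1.6624·-1.1433 = +2.9448 (running +20.0193)
  i=5: 1.6624·-0.8925 − 2.8505·-1.6018 = +3.0822 (running +23.1015)
  i=6: 2.8505·0.5863 − 4.4421·-0.8925 = +5.6358 (running +28.7372)
  i=7: 4.4421·3.2419 − 2.0302·0.5863 = +13.2104 (running +41.9477)
Area = |Σ|/2 = |41.9477|/2 = 20.9738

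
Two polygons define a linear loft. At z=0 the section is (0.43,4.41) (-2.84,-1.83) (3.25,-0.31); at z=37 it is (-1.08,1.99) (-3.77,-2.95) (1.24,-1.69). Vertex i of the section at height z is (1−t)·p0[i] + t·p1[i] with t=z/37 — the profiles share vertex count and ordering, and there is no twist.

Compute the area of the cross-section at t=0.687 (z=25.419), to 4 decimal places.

Cross-section at t=0.687: each vertex is (1-t)·p0[i] + t·p1[i].
  v1: (1-0.687)·(0.43,4.41) + 0.687·(-1.08,1.99) = (-0.6074,2.7475)
  v2: (1-0.687)·(-2.84,-1.83) + 0.687·(-3.77,-2.95) = (-3.4789,-2.5994)
  v3: (1-0.687)·(3.25,-0.31) + 0.687·(1.24,-1.69) = (1.8691,-1.2581)
Shoelace sum Σ(x_i·y_{i+1} − x_{i+1}·y_i):
  i=1: -0.6074·-2.5994 − -3.4789·2.7475 = +11.1370 (running +11.1370)
  i=2: -3.4789·-1.2581 − 1.8691·-2.5994 = +9.2354 (running +20.3724)
  i=3: 1.8691·2.7475 − -0.6074·-1.2581 = +4.3713 (running +24.7436)
Area = |Σ|/2 = |24.7436|/2 = 12.3718

Area at t=0.687: 12.3718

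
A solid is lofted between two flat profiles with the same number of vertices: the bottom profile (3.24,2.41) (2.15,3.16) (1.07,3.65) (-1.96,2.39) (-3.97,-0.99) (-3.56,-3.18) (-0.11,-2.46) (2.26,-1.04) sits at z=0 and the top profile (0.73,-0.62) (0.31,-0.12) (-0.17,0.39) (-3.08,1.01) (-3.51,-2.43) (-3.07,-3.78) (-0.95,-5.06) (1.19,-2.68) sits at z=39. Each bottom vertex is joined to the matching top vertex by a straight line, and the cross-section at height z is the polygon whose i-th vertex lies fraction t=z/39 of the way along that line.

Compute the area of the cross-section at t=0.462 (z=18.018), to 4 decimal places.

Cross-section at t=0.462: each vertex is (1-t)·p0[i] + t·p1[i].
  v1: (1-0.462)·(3.24,2.41) + 0.462·(0.73,-0.62) = (2.0804,1.0101)
  v2: (1-0.462)·(2.15,3.16) + 0.462·(0.31,-0.12) = (1.2999,1.6446)
  v3: (1-0.462)·(1.07,3.65) + 0.462·(-0.17,0.39) = (0.4971,2.1439)
  v4: (1-0.462)·(-1.96,2.39) + 0.462·(-3.08,1.01) = (-2.4774,1.7524)
  v5: (1-0.462)·(-3.97,-0.99) + 0.462·(-3.51,-2.43) = (-3.7575,-1.6553)
  v6: (1-0.462)·(-3.56,-3.18) + 0.462·(-3.07,-3.78) = (-3.3336,-3.4572)
  v7: (1-0.462)·(-0.11,-2.46) + 0.462·(-0.95,-5.06) = (-0.4981,-3.6612)
  v8: (1-0.462)·(2.26,-1.04) + 0.462·(1.19,-2.68) = (1.7657,-1.7977)
Shoelace sum Σ(x_i·y_{i+1} − x_{i+1}·y_i):
  i=1: 2.0804·1.6446 − 1.2999·1.0101 = +2.1084 (running +2.1084)
  i=2: 1.2999·2.1439 − 0.4971·1.6446 = +1.9693 (running +4.0777)
  i=3: 0.4971·1.7524 − -2.4774·2.1439 = +6.1825 (running +10.2602)
  i=4: -2.4774·-1.6553 − -3.7575·1.7524 = +10.6856 (running +20.9458)
  i=5: -3.7575·-3.4572 − -3.3336·-1.6553 = +7.4723 (running +28.4181)
  i=6: -3.3336·-3.6612 − -0.4981·-3.4572 = +10.4831 (running +38.9012)
  i=7: -0.4981·-1.7977 − 1.7657·-3.6612 = +7.3598 (running +46.2610)
  i=8: 1.7657·1.0101 − 2.0804·-1.7977 = +5.5234 (running +51.7844)
Area = |Σ|/2 = |51.7844|/2 = 25.8922

Area at t=0.462: 25.8922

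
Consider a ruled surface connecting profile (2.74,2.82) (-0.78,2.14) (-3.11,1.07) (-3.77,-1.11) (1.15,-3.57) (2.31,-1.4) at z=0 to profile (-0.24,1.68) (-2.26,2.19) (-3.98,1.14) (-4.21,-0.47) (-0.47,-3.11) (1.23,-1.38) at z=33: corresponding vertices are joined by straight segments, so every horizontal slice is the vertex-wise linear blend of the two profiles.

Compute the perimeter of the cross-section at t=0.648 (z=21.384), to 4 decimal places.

Perimeter at t=0.648: 17.4688

Cross-section at t=0.648: each vertex is (1-t)·p0[i] + t·p1[i].
  v1: (1-0.648)·(2.74,2.82) + 0.648·(-0.24,1.68) = (0.8090,2.0813)
  v2: (1-0.648)·(-0.78,2.14) + 0.648·(-2.26,2.19) = (-1.7390,2.1724)
  v3: (1-0.648)·(-3.11,1.07) + 0.648·(-3.98,1.14) = (-3.6738,1.1154)
  v4: (1-0.648)·(-3.77,-1.11) + 0.648·(-4.21,-0.47) = (-4.0551,-0.6953)
  v5: (1-0.648)·(1.15,-3.57) + 0.648·(-0.47,-3.11) = (0.1002,-3.2719)
  v6: (1-0.648)·(2.31,-1.4) + 0.648·(1.23,-1.38) = (1.6102,-1.3870)
Perimeter = Σ |v_{i+1} − v_i|:
  edge 1→2: √(-2.5480² + 0.0911²) = 2.5496 (running 2.5496)
  edge 2→3: √(-1.9347² + -1.0570²) = 2.2046 (running 4.7543)
  edge 3→4: √(-0.3814² + -1.8106²) = 1.8504 (running 6.6046)
  edge 4→5: √(4.1554² + -2.5766²) = 4.8894 (running 11.4940)
  edge 5→6: √(1.5099² + 1.8849²) = 2.4151 (running 13.9091)
  edge 6→1: √(-0.8012² + 3.4683²) = 3.5597 (running 17.4688)
Perimeter = 17.4688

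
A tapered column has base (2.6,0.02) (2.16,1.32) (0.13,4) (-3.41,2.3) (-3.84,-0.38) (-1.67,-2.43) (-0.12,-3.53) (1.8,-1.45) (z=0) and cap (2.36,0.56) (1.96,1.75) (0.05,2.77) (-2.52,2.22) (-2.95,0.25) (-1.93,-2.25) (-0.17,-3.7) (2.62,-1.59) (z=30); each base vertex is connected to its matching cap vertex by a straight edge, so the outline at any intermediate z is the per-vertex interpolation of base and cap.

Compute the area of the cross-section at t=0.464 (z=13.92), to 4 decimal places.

Cross-section at t=0.464: each vertex is (1-t)·p0[i] + t·p1[i].
  v1: (1-0.464)·(2.6,0.02) + 0.464·(2.36,0.56) = (2.4886,0.2706)
  v2: (1-0.464)·(2.16,1.32) + 0.464·(1.96,1.75) = (2.0672,1.5195)
  v3: (1-0.464)·(0.13,4) + 0.464·(0.05,2.77) = (0.0929,3.4293)
  v4: (1-0.464)·(-3.41,2.3) + 0.464·(-2.52,2.22) = (-2.9970,2.2629)
  v5: (1-0.464)·(-3.84,-0.38) + 0.464·(-2.95,0.25) = (-3.4270,-0.0877)
  v6: (1-0.464)·(-1.67,-2.43) + 0.464·(-1.93,-2.25) = (-1.7906,-2.3465)
  v7: (1-0.464)·(-0.12,-3.53) + 0.464·(-0.17,-3.7) = (-0.1432,-3.6089)
  v8: (1-0.464)·(1.8,-1.45) + 0.464·(2.62,-1.59) = (2.1805,-1.5150)
Shoelace sum Σ(x_i·y_{i+1} − x_{i+1}·y_i):
  i=1: 2.4886·1.5195 − 2.0672·0.2706 = +3.2222 (running +3.2222)
  i=2: 2.0672·3.4293 − 0.0929·1.5195 = +6.9479 (running +10.1701)
  i=3: 0.0929·2.2629 − -2.9970·3.4293 = +10.4879 (running +20.6580)
  i=4: -2.9970·-0.0877 − -3.4270·2.2629 = +8.0178 (running +28.6757)
  i=5: -3.4270·-2.3465 − -1.7906·-0.0877 = +7.8845 (running +36.5602)
  i=6: -1.7906·-3.6089 − -0.1432·-2.3465 = +6.1262 (running +42.6864)
  i=7: -0.1432·-1.5150 − 2.1805·-3.6089 = +8.0860 (running +50.7724)
  i=8: 2.1805·0.2706 − 2.4886·-1.5150 = +4.3601 (running +55.1326)
Area = |Σ|/2 = |55.1326|/2 = 27.5663

Area at t=0.464: 27.5663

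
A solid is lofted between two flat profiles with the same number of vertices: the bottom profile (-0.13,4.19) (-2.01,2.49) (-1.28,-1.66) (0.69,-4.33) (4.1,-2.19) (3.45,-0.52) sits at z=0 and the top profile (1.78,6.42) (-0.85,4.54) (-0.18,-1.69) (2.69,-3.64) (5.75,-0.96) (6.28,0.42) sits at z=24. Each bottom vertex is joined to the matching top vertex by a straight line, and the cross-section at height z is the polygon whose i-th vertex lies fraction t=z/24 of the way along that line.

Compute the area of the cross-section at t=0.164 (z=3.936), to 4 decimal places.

Cross-section at t=0.164: each vertex is (1-t)·p0[i] + t·p1[i].
  v1: (1-0.164)·(-0.13,4.19) + 0.164·(1.78,6.42) = (0.1832,4.5557)
  v2: (1-0.164)·(-2.01,2.49) + 0.164·(-0.85,4.54) = (-1.8198,2.8262)
  v3: (1-0.164)·(-1.28,-1.66) + 0.164·(-0.18,-1.69) = (-1.0996,-1.6649)
  v4: (1-0.164)·(0.69,-4.33) + 0.164·(2.69,-3.64) = (1.0180,-4.2168)
  v5: (1-0.164)·(4.1,-2.19) + 0.164·(5.75,-0.96) = (4.3706,-1.9883)
  v6: (1-0.164)·(3.45,-0.52) + 0.164·(6.28,0.42) = (3.9141,-0.3658)
Shoelace sum Σ(x_i·y_{i+1} − x_{i+1}·y_i):
  i=1: 0.1832·2.8262 − -1.8198·4.5557 = +8.8082 (running +8.8082)
  i=2: -1.8198·-1.6649 − -1.0996·2.8262 = +6.1374 (running +14.9456)
  i=3: -1.0996·-4.2168 − 1.0180·-1.6649 = +6.3317 (running +21.2774)
  i=4: 1.0180·-1.9883 − 4.3706·-4.2168 = +16.4061 (running +37.6834)
  i=5: 4.3706·-0.3658 − 3.9141·-1.9883 = +6.1834 (running +43.8668)
  i=6: 3.9141·4.5557 − 0.1832·-0.3658 = +17.8987 (running +61.7655)
Area = |Σ|/2 = |61.7655|/2 = 30.8828

Area at t=0.164: 30.8828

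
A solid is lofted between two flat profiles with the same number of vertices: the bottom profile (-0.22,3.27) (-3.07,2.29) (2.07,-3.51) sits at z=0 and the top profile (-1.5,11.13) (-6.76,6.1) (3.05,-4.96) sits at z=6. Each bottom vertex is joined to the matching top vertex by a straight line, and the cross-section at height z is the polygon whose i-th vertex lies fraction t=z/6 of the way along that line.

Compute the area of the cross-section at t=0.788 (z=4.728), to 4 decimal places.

Cross-section at t=0.788: each vertex is (1-t)·p0[i] + t·p1[i].
  v1: (1-0.788)·(-0.22,3.27) + 0.788·(-1.5,11.13) = (-1.2286,9.4637)
  v2: (1-0.788)·(-3.07,2.29) + 0.788·(-6.76,6.1) = (-5.9777,5.2923)
  v3: (1-0.788)·(2.07,-3.51) + 0.788·(3.05,-4.96) = (2.8422,-4.6526)
Shoelace sum Σ(x_i·y_{i+1} − x_{i+1}·y_i):
  i=1: -1.2286·5.2923 − -5.9777·9.4637 = +50.0689 (running +50.0689)
  i=2: -5.9777·-4.6526 − 2.8422·5.2923 = +12.7700 (running +62.8389)
  i=3: 2.8422·9.4637 − -1.2286·-4.6526 = +21.1817 (running +84.0206)
Area = |Σ|/2 = |84.0206|/2 = 42.0103

Area at t=0.788: 42.0103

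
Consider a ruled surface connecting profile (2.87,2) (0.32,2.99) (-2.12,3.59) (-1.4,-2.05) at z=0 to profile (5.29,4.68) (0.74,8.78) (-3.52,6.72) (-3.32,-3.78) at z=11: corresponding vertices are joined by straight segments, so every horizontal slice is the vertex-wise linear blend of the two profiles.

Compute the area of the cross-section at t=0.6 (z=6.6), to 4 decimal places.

Cross-section at t=0.6: each vertex is (1-t)·p0[i] + t·p1[i].
  v1: (1-0.6)·(2.87,2) + 0.6·(5.29,4.68) = (4.3220,3.6080)
  v2: (1-0.6)·(0.32,2.99) + 0.6·(0.74,8.78) = (0.5720,6.4640)
  v3: (1-0.6)·(-2.12,3.59) + 0.6·(-3.52,6.72) = (-2.9600,5.4680)
  v4: (1-0.6)·(-1.4,-2.05) + 0.6·(-3.32,-3.78) = (-2.5520,-3.0880)
Shoelace sum Σ(x_i·y_{i+1} − x_{i+1}·y_i):
  i=1: 4.3220·6.4640 − 0.5720·3.6080 = +25.8736 (running +25.8736)
  i=2: 0.5720·5.4680 − -2.9600·6.4640 = +22.2611 (running +48.1348)
  i=3: -2.9600·-3.0880 − -2.5520·5.4680 = +23.0948 (running +71.2296)
  i=4: -2.5520·3.6080 − 4.3220·-3.0880 = +4.1387 (running +75.3683)
Area = |Σ|/2 = |75.3683|/2 = 37.6842

Area at t=0.6: 37.6842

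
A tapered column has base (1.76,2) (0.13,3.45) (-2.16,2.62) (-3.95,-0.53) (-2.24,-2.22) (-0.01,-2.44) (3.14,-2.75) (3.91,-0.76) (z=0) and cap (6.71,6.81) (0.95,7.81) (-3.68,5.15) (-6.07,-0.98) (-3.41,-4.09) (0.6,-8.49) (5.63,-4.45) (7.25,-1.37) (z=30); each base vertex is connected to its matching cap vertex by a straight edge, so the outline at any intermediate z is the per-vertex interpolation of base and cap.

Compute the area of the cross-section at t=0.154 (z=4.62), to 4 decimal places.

Cross-section at t=0.154: each vertex is (1-t)·p0[i] + t·p1[i].
  v1: (1-0.154)·(1.76,2) + 0.154·(6.71,6.81) = (2.5223,2.7407)
  v2: (1-0.154)·(0.13,3.45) + 0.154·(0.95,7.81) = (0.2563,4.1214)
  v3: (1-0.154)·(-2.16,2.62) + 0.154·(-3.68,5.15) = (-2.3941,3.0096)
  v4: (1-0.154)·(-3.95,-0.53) + 0.154·(-6.07,-0.98) = (-4.2765,-0.5993)
  v5: (1-0.154)·(-2.24,-2.22) + 0.154·(-3.41,-4.09) = (-2.4202,-2.5080)
  v6: (1-0.154)·(-0.01,-2.44) + 0.154·(0.6,-8.49) = (0.0839,-3.3717)
  v7: (1-0.154)·(3.14,-2.75) + 0.154·(5.63,-4.45) = (3.5235,-3.0118)
  v8: (1-0.154)·(3.91,-0.76) + 0.154·(7.25,-1.37) = (4.4244,-0.8539)
Shoelace sum Σ(x_i·y_{i+1} − x_{i+1}·y_i):
  i=1: 2.5223·4.1214 − 0.2563·2.7407 = +9.6931 (running +9.6931)
  i=2: 0.2563·3.0096 − -2.3941·4.1214 = +10.6384 (running +20.3315)
  i=3: -2.3941·-0.5993 − -4.2765·3.0096 = +14.3054 (running +34.6368)
  i=4: -4.2765·-2.5080 − -2.4202·-0.5993 = +9.2749 (running +43.9117)
  i=5: -2.4202·-3.3717 − 0.0839·-2.5080 = +8.3706 (running +52.2824)
  i=6: 0.0839·-3.0118 − 3.5235·-3.3717 = +11.6272 (running +63.9096)
  i=7: 3.5235·-0.8539 − 4.4244·-3.0118 = +10.3165 (running +74.2261)
  i=8: 4.4244·2.7407 − 2.5223·-0.8539 = +14.2799 (running +88.5060)
Area = |Σ|/2 = |88.5060|/2 = 44.2530

Area at t=0.154: 44.2530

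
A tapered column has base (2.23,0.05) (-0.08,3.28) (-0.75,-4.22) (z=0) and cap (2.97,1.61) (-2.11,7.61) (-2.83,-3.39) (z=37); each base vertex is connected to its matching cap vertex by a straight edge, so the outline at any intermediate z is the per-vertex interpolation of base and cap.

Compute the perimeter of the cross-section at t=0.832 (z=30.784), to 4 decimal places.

Perimeter at t=0.832: 24.8644

Cross-section at t=0.832: each vertex is (1-t)·p0[i] + t·p1[i].
  v1: (1-0.832)·(2.23,0.05) + 0.832·(2.97,1.61) = (2.8457,1.3479)
  v2: (1-0.832)·(-0.08,3.28) + 0.832·(-2.11,7.61) = (-1.7690,6.8826)
  v3: (1-0.832)·(-0.75,-4.22) + 0.832·(-2.83,-3.39) = (-2.4806,-3.5294)
Perimeter = Σ |v_{i+1} − v_i|:
  edge 1→2: √(-4.6146² + 5.5346²) = 7.2060 (running 7.2060)
  edge 2→3: √(-0.7116² + -10.4120²) = 10.4363 (running 17.6423)
  edge 3→1: √(5.3262² + 4.8774²) = 7.2220 (running 24.8644)
Perimeter = 24.8644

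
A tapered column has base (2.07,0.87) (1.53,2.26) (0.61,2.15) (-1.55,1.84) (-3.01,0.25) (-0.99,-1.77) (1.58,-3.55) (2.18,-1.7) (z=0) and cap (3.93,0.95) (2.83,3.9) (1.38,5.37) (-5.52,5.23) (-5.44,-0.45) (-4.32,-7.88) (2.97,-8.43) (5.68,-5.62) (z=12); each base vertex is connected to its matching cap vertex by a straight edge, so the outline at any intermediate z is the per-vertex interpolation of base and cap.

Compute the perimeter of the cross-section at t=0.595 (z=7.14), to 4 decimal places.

Perimeter at t=0.595: 32.0532

Cross-section at t=0.595: each vertex is (1-t)·p0[i] + t·p1[i].
  v1: (1-0.595)·(2.07,0.87) + 0.595·(3.93,0.95) = (3.1767,0.9176)
  v2: (1-0.595)·(1.53,2.26) + 0.595·(2.83,3.9) = (2.3035,3.2358)
  v3: (1-0.595)·(0.61,2.15) + 0.595·(1.38,5.37) = (1.0681,4.0659)
  v4: (1-0.595)·(-1.55,1.84) + 0.595·(-5.52,5.23) = (-3.9121,3.8571)
  v5: (1-0.595)·(-3.01,0.25) + 0.595·(-5.44,-0.45) = (-4.4558,-0.1665)
  v6: (1-0.595)·(-0.99,-1.77) + 0.595·(-4.32,-7.88) = (-2.9714,-5.4055)
  v7: (1-0.595)·(1.58,-3.55) + 0.595·(2.97,-8.43) = (2.4070,-6.4536)
  v8: (1-0.595)·(2.18,-1.7) + 0.595·(5.68,-5.62) = (4.2625,-4.0324)
Perimeter = Σ |v_{i+1} − v_i|:
  edge 1→2: √(-0.8732² + 2.3182²) = 2.4772 (running 2.4772)
  edge 2→3: √(-1.2354² + 0.8301²) = 1.4883 (running 3.9655)
  edge 3→4: √(-4.9803² + -0.2088²) = 4.9847 (running 8.9502)
  edge 4→5: √(-0.5437² + -4.0236²) = 4.0601 (running 13.0103)
  edge 5→6: √(1.4845² + -5.2389²) = 5.4452 (running 18.4556)
  edge 6→7: √(5.3784² + -1.0481²) = 5.4796 (running 23.9351)
  edge 7→8: √(1.8554² + 2.4212²) = 3.0504 (running 26.9855)
  edge 8→1: √(-1.0858² + 4.9500²) = 5.0677 (running 32.0532)
Perimeter = 32.0532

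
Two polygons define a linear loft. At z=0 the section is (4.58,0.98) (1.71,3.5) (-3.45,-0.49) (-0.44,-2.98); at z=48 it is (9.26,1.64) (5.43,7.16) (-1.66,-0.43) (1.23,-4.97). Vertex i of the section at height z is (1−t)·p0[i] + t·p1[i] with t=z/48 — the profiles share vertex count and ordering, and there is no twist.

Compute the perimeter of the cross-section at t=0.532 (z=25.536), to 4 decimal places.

Perimeter at t=0.532: 27.0410

Cross-section at t=0.532: each vertex is (1-t)·p0[i] + t·p1[i].
  v1: (1-0.532)·(4.58,0.98) + 0.532·(9.26,1.64) = (7.0698,1.3311)
  v2: (1-0.532)·(1.71,3.5) + 0.532·(5.43,7.16) = (3.6890,5.4471)
  v3: (1-0.532)·(-3.45,-0.49) + 0.532·(-1.66,-0.43) = (-2.4977,-0.4581)
  v4: (1-0.532)·(-0.44,-2.98) + 0.532·(1.23,-4.97) = (0.4484,-4.0387)
Perimeter = Σ |v_{i+1} − v_i|:
  edge 1→2: √(-3.3807² + 4.1160²) = 5.3264 (running 5.3264)
  edge 2→3: √(-6.1868² + -5.9052²) = 8.5526 (running 13.8790)
  edge 3→4: √(2.9462² + -3.5806²) = 4.6369 (running 18.5159)
  edge 4→1: √(6.6213² + 5.3698²) = 8.5251 (running 27.0410)
Perimeter = 27.0410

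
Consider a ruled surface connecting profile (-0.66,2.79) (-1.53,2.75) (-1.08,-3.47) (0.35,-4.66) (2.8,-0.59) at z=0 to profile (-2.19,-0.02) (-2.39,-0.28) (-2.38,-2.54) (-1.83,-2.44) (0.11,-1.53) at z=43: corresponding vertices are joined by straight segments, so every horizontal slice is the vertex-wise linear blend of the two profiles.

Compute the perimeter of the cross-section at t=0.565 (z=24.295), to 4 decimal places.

Cross-section at t=0.565: each vertex is (1-t)·p0[i] + t·p1[i].
  v1: (1-0.565)·(-0.66,2.79) + 0.565·(-2.19,-0.02) = (-1.5244,1.2024)
  v2: (1-0.565)·(-1.53,2.75) + 0.565·(-2.39,-0.28) = (-2.0159,1.0381)
  v3: (1-0.565)·(-1.08,-3.47) + 0.565·(-2.38,-2.54) = (-1.8145,-2.9446)
  v4: (1-0.565)·(0.35,-4.66) + 0.565·(-1.83,-2.44) = (-0.8817,-3.4057)
  v5: (1-0.565)·(2.8,-0.59) + 0.565·(0.11,-1.53) = (1.2801,-1.1211)
Perimeter = Σ |v_{i+1} − v_i|:
  edge 1→2: √(-0.4915² + -0.1643²) = 0.5182 (running 0.5182)
  edge 2→3: √(0.2014² + -3.9826²) = 3.9877 (running 4.5059)
  edge 3→4: √(0.9328² + -0.4612²) = 1.0406 (running 5.5464)
  edge 4→5: √(2.1618² + 2.2846²) = 3.1453 (running 8.6918)
  edge 5→1: √(-2.8046² + 2.3235²) = 3.6420 (running 12.3338)
Perimeter = 12.3338

Perimeter at t=0.565: 12.3338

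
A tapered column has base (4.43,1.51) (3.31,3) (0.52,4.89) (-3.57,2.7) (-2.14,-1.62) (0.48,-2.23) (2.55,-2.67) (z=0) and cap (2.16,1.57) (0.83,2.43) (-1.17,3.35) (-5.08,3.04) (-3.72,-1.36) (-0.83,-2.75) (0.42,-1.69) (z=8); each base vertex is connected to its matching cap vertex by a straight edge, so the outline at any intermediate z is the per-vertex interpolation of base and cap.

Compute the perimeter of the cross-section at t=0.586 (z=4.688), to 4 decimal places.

Cross-section at t=0.586: each vertex is (1-t)·p0[i] + t·p1[i].
  v1: (1-0.586)·(4.43,1.51) + 0.586·(2.16,1.57) = (3.0998,1.5452)
  v2: (1-0.586)·(3.31,3) + 0.586·(0.83,2.43) = (1.8567,2.6660)
  v3: (1-0.586)·(0.52,4.89) + 0.586·(-1.17,3.35) = (-0.4703,3.9876)
  v4: (1-0.586)·(-3.57,2.7) + 0.586·(-5.08,3.04) = (-4.4549,2.8992)
  v5: (1-0.586)·(-2.14,-1.62) + 0.586·(-3.72,-1.36) = (-3.0659,-1.4676)
  v6: (1-0.586)·(0.48,-2.23) + 0.586·(-0.83,-2.75) = (-0.2877,-2.5347)
  v7: (1-0.586)·(2.55,-2.67) + 0.586·(0.42,-1.69) = (1.3018,-2.0957)
Perimeter = Σ |v_{i+1} − v_i|:
  edge 1→2: √(-1.2431² + 1.1208²) = 1.6737 (running 1.6737)
  edge 2→3: √(-2.3271² + 1.3216²) = 2.6762 (running 4.3499)
  edge 3→4: √(-3.9845² + -1.0883²) = 4.1305 (running 8.4804)
  edge 4→5: √(1.3890² + -4.3669²) = 4.5825 (running 13.0628)
  edge 5→6: √(2.7782² + -1.0671²) = 2.9761 (running 16.0389)
  edge 6→7: √(1.5895² + 0.4390²) = 1.6490 (running 17.6879)
  edge 7→1: √(1.7980² + 3.6409²) = 4.0606 (running 21.7485)
Perimeter = 21.7485

Perimeter at t=0.586: 21.7485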